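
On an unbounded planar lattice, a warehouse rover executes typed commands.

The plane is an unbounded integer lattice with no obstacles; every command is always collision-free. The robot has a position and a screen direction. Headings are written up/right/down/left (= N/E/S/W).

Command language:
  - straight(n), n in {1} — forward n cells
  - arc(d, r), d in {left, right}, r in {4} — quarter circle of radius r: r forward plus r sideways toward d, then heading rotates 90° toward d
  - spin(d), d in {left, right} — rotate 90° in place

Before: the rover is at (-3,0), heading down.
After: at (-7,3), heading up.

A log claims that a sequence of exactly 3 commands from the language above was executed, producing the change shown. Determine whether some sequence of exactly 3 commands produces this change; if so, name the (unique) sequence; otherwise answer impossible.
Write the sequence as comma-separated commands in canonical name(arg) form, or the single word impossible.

key: order matters: swapping straight(1) and arc(right, 4) lands elsewhere
start: at (-3,0), heading down
[1] after straight(1): at (-3,-1), heading down
[2] after spin(right): at (-3,-1), heading left
[3] after arc(right, 4): at (-7,3), heading up
uniquely the one of 125 3-step routes that fits.

straight(1), spin(right), arc(right, 4)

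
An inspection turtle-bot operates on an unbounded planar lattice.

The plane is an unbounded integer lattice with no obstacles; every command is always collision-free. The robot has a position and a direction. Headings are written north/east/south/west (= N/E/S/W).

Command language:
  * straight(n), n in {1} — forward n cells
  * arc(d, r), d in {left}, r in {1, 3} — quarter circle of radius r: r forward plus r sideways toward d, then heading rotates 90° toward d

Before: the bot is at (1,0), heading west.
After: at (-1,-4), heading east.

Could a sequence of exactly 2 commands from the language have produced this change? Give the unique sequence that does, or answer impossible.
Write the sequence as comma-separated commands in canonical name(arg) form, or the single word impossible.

key: position moved to (-1,-4) AND the heading swung to E — translation plus rotation needed
start: at (1,0), heading west
[1] after arc(left, 3): at (-2,-3), heading south
[2] after arc(left, 1): at (-1,-4), heading east
all 9 alternatives checked — unique.

arc(left, 3), arc(left, 1)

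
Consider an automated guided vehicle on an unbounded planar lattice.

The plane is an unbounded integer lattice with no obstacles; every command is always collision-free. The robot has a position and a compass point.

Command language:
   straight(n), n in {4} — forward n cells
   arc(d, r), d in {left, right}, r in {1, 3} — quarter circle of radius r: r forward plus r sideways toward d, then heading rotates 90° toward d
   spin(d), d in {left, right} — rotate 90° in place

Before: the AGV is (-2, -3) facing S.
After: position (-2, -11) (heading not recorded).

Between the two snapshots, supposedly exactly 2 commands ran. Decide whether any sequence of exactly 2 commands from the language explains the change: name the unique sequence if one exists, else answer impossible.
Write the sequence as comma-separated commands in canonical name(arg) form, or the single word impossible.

straight(4), straight(4)

from: (-2, -3) facing S
1. straight(4) → (-2, -7) facing S
2. straight(4) → (-2, -11) facing S
no rival 2-sequence matches.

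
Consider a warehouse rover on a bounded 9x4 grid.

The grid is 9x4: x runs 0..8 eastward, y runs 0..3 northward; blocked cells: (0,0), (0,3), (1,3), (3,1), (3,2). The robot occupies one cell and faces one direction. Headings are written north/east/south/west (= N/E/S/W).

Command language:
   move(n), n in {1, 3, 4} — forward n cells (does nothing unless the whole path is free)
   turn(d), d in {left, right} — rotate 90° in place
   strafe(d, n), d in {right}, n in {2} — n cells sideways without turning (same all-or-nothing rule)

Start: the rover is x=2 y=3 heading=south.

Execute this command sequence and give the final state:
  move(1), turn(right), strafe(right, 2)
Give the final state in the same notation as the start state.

start: x=2 y=3 heading=south
step 1 (move(1)): x=2 y=2 heading=south
step 2 (turn(right)): x=2 y=2 heading=west
step 3 (strafe(right, 2)): x=2 y=2 heading=west

x=2 y=2 heading=west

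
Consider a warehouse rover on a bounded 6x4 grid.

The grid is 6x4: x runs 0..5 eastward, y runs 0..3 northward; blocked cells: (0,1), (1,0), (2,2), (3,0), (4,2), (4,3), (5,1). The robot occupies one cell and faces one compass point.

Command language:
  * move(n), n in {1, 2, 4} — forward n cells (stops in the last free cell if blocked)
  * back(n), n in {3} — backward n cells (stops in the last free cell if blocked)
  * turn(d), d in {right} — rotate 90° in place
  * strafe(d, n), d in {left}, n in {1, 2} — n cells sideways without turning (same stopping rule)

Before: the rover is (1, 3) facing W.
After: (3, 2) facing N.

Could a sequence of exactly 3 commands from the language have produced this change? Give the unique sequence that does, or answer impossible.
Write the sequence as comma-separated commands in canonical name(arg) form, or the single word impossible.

back(3), strafe(left, 1), turn(right)

key: running turn(right) before back(3) would end elsewhere — order is forced
from: (1, 3) facing W
1. back(3) → (3, 3) facing W
2. strafe(left, 1) → (3, 2) facing W
3. turn(right) → (3, 2) facing N
no rival 3-sequence matches.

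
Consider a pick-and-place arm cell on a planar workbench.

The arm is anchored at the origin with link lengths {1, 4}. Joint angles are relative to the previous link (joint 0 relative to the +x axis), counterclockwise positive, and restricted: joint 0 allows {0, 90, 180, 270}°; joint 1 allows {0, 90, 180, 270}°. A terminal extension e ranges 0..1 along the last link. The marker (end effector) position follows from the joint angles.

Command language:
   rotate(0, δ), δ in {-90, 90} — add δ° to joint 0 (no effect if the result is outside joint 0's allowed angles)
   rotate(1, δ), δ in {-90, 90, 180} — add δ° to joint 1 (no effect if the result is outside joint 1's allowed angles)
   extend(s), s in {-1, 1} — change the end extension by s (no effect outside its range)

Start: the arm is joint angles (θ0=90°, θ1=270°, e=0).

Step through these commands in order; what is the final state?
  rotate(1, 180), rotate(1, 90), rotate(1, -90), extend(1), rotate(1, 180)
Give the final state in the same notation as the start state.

begin: joint angles (θ0=90°, θ1=270°, e=0)
t=1 rotate(1, 180) ⇒ joint angles (θ0=90°, θ1=90°, e=0)
t=2 rotate(1, 90) ⇒ joint angles (θ0=90°, θ1=180°, e=0)
t=3 rotate(1, -90) ⇒ joint angles (θ0=90°, θ1=90°, e=0)
t=4 extend(1) ⇒ joint angles (θ0=90°, θ1=90°, e=1)
t=5 rotate(1, 180) ⇒ joint angles (θ0=90°, θ1=270°, e=1)

joint angles (θ0=90°, θ1=270°, e=1)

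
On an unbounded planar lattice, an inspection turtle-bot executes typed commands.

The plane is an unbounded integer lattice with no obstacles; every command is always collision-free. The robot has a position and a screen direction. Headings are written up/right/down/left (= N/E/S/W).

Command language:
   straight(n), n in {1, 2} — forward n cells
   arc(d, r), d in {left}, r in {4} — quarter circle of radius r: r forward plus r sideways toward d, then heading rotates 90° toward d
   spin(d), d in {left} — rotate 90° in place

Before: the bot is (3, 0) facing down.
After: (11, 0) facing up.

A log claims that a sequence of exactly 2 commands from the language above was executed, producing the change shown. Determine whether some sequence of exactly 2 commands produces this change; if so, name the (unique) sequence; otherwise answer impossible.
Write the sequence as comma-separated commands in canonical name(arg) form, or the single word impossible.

arc(left, 4), arc(left, 4)

key: cell and facing (now N) both changed — the 2 commands mix motion and turning
begin: (3, 0) facing down
step 1 (arc(left, 4)): (7, -4) facing right
step 2 (arc(left, 4)): (11, 0) facing up
all 16 alternatives checked — unique.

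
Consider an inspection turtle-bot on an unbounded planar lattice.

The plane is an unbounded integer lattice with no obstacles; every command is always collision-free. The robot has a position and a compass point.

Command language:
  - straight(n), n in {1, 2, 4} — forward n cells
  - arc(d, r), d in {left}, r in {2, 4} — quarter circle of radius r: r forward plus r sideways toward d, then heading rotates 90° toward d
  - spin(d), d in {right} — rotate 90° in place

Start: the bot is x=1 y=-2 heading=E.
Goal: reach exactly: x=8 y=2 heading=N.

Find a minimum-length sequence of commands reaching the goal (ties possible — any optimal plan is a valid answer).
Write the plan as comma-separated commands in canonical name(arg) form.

t0: x=1 y=-2 heading=E
1. straight(2) → x=3 y=-2 heading=E
2. straight(1) → x=4 y=-2 heading=E
3. arc(left, 4) → x=8 y=2 heading=N
minimal: 3 command(s), checked below 3.

straight(2), straight(1), arc(left, 4)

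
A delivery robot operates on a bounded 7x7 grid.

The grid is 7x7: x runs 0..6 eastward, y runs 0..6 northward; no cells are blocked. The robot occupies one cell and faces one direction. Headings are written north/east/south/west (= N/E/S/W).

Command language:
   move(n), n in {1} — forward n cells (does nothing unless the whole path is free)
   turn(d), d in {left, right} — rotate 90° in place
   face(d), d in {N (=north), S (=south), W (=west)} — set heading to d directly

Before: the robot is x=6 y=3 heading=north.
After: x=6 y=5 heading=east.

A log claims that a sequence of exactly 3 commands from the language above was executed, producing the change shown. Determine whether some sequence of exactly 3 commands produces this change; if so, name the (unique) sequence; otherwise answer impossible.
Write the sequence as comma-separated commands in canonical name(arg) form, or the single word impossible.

key: position moved to (6,5) AND the heading swung to E — translation plus rotation needed
begin: x=6 y=3 heading=north
step 1 (move(1)): x=6 y=4 heading=north
step 2 (move(1)): x=6 y=5 heading=north
step 3 (turn(right)): x=6 y=5 heading=east
no other 3-command option fits: unique.

move(1), move(1), turn(right)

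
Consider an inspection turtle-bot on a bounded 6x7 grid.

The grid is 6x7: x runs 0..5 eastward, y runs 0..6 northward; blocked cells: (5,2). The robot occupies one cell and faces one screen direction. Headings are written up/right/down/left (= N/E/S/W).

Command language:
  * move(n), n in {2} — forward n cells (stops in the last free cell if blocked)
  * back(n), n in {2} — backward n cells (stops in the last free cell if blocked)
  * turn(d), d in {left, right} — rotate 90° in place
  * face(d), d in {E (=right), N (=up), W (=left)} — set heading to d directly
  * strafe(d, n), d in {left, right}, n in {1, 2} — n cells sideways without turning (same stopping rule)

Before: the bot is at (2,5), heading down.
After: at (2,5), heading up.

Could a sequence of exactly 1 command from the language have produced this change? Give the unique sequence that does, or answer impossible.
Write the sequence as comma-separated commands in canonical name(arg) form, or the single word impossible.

key: (2,5) unchanged — the single command moves nothing
start: at (2,5), heading down
[1] after face(N): at (2,5), heading up
no other 1-command option fits: unique.

face(N)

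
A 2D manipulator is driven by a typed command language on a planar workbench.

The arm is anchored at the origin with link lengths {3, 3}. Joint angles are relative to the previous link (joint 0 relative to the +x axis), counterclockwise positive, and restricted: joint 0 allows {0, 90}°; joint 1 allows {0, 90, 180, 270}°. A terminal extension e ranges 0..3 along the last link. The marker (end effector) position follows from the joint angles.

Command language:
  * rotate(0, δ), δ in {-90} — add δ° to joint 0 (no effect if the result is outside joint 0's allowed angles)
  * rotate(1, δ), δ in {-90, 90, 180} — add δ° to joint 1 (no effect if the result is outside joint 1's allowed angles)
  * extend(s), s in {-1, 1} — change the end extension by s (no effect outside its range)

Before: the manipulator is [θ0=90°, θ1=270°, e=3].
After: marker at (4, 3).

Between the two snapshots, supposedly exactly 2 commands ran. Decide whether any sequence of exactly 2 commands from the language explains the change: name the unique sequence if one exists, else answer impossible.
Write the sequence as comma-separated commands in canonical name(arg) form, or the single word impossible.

initial: [θ0=90°, θ1=270°, e=3]
[1] after extend(-1): [θ0=90°, θ1=270°, e=2]
[2] after extend(-1): [θ0=90°, θ1=270°, e=1]
uniquely the one of 36 2-step routes that fits.

extend(-1), extend(-1)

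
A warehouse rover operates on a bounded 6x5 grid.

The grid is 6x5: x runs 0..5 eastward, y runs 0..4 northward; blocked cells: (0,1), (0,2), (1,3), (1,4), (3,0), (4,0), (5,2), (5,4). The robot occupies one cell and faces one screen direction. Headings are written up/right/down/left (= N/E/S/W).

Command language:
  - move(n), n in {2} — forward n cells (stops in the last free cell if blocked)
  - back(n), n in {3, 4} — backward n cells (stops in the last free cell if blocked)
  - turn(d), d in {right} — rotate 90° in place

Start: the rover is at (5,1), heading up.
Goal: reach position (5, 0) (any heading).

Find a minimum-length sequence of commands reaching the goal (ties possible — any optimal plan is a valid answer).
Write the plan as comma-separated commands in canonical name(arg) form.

initial: at (5,1), heading up
t=1 back(4) ⇒ at (5,0), heading up
shorter routes all fall short; 1 is best.

back(4)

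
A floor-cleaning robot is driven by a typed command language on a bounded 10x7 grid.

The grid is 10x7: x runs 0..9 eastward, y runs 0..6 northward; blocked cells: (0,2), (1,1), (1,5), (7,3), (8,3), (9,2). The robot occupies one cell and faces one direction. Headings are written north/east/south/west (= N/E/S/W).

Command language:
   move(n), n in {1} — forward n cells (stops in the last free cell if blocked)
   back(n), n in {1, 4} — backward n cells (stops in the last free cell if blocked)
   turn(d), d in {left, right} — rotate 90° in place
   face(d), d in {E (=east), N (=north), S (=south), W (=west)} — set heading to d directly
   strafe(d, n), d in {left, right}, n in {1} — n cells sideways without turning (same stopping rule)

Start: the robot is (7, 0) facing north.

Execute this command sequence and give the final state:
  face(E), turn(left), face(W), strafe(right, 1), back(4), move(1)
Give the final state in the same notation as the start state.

from: (7, 0) facing north
1. face(E) → (7, 0) facing east
2. turn(left) → (7, 0) facing north
3. face(W) → (7, 0) facing west
4. strafe(right, 1) → (7, 1) facing west
5. back(4) → (9, 1) facing west
6. move(1) → (8, 1) facing west

(8, 1) facing west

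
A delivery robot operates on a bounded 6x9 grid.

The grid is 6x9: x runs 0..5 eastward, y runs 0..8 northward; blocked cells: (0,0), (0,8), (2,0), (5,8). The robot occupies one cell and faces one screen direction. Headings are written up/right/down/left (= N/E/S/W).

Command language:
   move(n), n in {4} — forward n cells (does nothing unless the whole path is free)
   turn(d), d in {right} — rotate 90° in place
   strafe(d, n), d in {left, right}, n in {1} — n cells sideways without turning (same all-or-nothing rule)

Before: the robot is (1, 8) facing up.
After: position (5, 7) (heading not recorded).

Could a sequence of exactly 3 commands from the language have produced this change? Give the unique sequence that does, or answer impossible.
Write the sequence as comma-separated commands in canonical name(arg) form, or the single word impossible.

turn(right), strafe(right, 1), move(4)

key: order matters: swapping turn(right) and move(4) lands elsewhere
initial: (1, 8) facing up
1. turn(right) → (1, 8) facing right
2. strafe(right, 1) → (1, 7) facing right
3. move(4) → (5, 7) facing right
all 64 alternatives checked — unique.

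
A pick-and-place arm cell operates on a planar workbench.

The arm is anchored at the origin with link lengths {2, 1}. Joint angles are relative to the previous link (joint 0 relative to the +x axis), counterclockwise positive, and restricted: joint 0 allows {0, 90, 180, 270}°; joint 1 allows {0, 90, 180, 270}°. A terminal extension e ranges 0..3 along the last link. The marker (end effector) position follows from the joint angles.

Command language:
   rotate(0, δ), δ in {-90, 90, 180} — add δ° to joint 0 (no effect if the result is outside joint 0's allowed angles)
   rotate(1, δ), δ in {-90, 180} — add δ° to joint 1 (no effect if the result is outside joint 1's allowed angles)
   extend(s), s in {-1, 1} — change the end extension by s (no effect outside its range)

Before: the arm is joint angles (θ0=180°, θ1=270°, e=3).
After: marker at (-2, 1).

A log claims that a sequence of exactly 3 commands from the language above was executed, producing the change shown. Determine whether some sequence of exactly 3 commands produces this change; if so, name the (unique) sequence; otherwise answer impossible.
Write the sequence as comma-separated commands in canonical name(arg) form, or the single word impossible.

t0: joint angles (θ0=180°, θ1=270°, e=3)
[1] after extend(-1): joint angles (θ0=180°, θ1=270°, e=2)
[2] after extend(-1): joint angles (θ0=180°, θ1=270°, e=1)
[3] after extend(-1): joint angles (θ0=180°, θ1=270°, e=0)
no other 3-command option fits: unique.

extend(-1), extend(-1), extend(-1)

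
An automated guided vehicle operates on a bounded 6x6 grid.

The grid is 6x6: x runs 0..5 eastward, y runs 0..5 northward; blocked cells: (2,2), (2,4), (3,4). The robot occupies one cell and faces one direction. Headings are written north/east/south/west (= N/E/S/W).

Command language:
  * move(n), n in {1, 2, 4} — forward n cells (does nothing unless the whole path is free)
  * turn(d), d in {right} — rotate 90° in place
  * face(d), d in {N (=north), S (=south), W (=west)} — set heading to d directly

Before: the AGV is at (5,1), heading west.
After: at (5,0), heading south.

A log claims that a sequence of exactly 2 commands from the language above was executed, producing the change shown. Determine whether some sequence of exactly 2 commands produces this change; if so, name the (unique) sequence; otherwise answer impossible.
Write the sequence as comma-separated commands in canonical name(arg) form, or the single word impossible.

face(S), move(1)

key: position moved to (5,0) AND the heading swung to S — translation plus rotation needed
from: at (5,1), heading west
t=1 face(S) ⇒ at (5,1), heading south
t=2 move(1) ⇒ at (5,0), heading south
no other 2-command option fits: unique.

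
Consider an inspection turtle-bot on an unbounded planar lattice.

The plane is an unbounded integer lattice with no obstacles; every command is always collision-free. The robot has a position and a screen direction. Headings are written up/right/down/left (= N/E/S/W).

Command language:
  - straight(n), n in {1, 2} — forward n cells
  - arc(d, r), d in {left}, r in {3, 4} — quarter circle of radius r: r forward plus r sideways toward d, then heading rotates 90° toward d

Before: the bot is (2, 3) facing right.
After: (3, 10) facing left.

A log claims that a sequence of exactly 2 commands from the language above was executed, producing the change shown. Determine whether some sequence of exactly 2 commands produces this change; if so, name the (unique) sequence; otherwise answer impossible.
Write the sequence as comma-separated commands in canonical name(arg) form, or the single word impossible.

key: running arc(left, 3) before arc(left, 4) would end elsewhere — order is forced
start: (2, 3) facing right
1. arc(left, 4) → (6, 7) facing up
2. arc(left, 3) → (3, 10) facing left
no rival 2-sequence matches.

arc(left, 4), arc(left, 3)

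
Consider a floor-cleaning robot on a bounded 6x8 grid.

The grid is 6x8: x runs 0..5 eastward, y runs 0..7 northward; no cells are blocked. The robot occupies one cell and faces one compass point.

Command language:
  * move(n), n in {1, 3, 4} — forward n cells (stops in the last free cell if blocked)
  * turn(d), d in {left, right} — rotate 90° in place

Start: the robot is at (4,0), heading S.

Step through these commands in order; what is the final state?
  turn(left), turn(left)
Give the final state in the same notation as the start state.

from: at (4,0), heading S
[1] after turn(left): at (4,0), heading E
[2] after turn(left): at (4,0), heading N

at (4,0), heading N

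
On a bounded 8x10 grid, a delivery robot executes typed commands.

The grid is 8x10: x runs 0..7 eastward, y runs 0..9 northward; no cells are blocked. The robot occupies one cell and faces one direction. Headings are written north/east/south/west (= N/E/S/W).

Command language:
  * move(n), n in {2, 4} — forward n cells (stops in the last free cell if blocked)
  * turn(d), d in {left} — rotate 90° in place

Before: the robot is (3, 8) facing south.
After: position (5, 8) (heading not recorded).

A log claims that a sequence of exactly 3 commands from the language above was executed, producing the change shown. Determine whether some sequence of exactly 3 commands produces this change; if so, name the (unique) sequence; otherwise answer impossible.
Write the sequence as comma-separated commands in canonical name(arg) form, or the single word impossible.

turn(left), move(2), turn(left)

start: (3, 8) facing south
t=1 turn(left) ⇒ (3, 8) facing east
t=2 move(2) ⇒ (5, 8) facing east
t=3 turn(left) ⇒ (5, 8) facing north
all 27 alternatives checked — unique.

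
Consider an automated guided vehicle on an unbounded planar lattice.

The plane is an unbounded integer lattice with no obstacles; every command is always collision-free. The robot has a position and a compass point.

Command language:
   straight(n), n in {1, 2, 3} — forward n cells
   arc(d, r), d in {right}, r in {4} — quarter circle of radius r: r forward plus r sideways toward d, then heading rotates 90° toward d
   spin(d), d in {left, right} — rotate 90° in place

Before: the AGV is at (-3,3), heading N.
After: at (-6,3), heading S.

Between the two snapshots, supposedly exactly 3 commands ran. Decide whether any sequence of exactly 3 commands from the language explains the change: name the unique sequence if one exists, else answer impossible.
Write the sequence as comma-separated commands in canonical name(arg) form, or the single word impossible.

key: cell and facing (now S) both changed — the 3 commands mix motion and turning
from: at (-3,3), heading N
step 1 (spin(left)): at (-3,3), heading W
step 2 (straight(3)): at (-6,3), heading W
step 3 (spin(left)): at (-6,3), heading S
uniquely the one of 216 3-step routes that fits.

spin(left), straight(3), spin(left)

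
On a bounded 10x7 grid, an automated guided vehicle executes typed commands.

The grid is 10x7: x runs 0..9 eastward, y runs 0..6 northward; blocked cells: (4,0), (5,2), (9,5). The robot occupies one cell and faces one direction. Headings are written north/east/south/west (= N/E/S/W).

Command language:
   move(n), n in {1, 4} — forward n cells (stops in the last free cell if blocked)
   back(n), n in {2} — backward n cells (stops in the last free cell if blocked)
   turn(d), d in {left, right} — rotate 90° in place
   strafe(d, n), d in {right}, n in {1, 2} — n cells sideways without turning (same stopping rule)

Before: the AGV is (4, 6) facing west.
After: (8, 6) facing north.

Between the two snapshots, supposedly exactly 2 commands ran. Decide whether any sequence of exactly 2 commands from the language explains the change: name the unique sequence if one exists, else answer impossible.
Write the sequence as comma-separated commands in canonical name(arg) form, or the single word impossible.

every 2-command combo misses the target.

impossible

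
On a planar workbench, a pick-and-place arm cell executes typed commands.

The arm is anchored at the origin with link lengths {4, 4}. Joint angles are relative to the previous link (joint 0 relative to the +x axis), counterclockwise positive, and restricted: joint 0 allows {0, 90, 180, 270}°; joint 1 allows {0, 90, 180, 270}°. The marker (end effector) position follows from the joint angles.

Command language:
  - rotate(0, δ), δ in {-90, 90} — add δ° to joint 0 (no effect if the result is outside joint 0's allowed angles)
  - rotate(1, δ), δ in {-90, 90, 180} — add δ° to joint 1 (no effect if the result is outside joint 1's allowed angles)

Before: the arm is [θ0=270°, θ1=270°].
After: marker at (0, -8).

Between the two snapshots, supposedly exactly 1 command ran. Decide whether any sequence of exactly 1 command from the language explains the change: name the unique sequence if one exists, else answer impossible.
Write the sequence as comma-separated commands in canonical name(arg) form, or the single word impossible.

rotate(1, 90)

t0: [θ0=270°, θ1=270°]
step 1 (rotate(1, 90)): [θ0=270°, θ1=0°]
no other 1-command option fits: unique.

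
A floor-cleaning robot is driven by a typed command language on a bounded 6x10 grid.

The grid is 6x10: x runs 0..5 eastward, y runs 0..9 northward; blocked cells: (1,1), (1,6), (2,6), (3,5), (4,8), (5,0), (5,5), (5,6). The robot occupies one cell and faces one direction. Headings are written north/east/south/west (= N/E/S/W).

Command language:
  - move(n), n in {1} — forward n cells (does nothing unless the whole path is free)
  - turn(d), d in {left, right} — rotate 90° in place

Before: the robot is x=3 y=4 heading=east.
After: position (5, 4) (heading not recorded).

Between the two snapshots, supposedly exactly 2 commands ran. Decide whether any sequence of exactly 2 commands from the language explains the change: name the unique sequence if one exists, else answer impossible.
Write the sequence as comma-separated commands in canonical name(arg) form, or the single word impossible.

move(1), move(1)

from: x=3 y=4 heading=east
t=1 move(1) ⇒ x=4 y=4 heading=east
t=2 move(1) ⇒ x=5 y=4 heading=east
all 9 alternatives checked — unique.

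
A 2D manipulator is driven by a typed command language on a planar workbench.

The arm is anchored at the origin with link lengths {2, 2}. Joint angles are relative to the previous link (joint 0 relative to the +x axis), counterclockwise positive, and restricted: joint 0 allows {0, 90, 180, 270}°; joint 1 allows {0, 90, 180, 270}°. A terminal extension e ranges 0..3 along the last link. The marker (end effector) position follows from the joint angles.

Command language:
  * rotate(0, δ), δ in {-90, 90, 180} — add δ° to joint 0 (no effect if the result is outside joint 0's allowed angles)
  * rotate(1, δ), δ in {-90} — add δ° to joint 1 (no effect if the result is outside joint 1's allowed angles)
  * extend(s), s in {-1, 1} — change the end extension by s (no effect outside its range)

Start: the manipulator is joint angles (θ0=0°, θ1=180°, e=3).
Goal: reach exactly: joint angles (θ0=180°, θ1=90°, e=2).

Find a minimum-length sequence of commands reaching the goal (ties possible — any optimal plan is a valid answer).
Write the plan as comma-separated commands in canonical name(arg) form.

rotate(0, 180), rotate(1, -90), extend(-1)

initial: joint angles (θ0=0°, θ1=180°, e=3)
t=1 rotate(0, 180) ⇒ joint angles (θ0=180°, θ1=180°, e=3)
t=2 rotate(1, -90) ⇒ joint angles (θ0=180°, θ1=90°, e=3)
t=3 extend(-1) ⇒ joint angles (θ0=180°, θ1=90°, e=2)
minimal: 3 command(s), checked below 3.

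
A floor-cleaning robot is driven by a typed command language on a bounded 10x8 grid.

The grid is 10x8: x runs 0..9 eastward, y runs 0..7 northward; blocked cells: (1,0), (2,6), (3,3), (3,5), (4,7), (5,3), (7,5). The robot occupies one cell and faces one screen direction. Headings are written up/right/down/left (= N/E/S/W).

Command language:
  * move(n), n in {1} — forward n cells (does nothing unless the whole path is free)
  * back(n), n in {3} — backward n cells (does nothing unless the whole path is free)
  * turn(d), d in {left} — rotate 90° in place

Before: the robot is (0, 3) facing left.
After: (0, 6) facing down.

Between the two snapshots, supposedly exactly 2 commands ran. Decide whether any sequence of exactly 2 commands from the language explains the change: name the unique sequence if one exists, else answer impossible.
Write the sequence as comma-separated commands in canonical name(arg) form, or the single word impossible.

key: running back(3) before turn(left) would end elsewhere — order is forced
begin: (0, 3) facing left
[1] after turn(left): (0, 3) facing down
[2] after back(3): (0, 6) facing down
uniquely the one of 9 2-step routes that fits.

turn(left), back(3)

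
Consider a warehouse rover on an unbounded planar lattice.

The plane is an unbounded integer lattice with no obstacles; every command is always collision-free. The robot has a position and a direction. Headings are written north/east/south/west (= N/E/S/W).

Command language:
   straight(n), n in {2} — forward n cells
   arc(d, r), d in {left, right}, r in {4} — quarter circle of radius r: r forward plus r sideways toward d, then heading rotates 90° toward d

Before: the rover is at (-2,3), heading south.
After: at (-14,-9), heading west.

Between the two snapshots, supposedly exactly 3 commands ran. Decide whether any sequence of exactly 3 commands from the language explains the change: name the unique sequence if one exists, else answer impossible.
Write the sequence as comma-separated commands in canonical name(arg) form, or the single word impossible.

arc(right, 4), arc(left, 4), arc(right, 4)

key: position moved to (-14,-9) AND the heading swung to W — translation plus rotation needed
start: at (-2,3), heading south
1. arc(right, 4) → at (-6,-1), heading west
2. arc(left, 4) → at (-10,-5), heading south
3. arc(right, 4) → at (-14,-9), heading west
no other 3-command option fits: unique.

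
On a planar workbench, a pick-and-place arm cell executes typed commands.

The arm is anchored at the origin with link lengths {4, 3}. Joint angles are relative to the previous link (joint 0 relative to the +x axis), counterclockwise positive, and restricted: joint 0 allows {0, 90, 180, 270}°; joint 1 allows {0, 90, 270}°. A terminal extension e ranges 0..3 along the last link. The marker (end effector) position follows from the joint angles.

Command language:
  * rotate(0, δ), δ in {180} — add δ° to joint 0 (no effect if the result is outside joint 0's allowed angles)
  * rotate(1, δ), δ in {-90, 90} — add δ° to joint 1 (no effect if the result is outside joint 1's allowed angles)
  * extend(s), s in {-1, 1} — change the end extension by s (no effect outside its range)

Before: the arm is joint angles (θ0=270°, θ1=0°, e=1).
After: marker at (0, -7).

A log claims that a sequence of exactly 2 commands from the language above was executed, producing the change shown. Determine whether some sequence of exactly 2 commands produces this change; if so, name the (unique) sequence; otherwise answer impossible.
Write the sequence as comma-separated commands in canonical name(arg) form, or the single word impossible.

extend(-1), extend(-1)

start: joint angles (θ0=270°, θ1=0°, e=1)
[1] after extend(-1): joint angles (θ0=270°, θ1=0°, e=0)
[2] after extend(-1): joint angles (θ0=270°, θ1=0°, e=0)
all 25 alternatives checked — unique.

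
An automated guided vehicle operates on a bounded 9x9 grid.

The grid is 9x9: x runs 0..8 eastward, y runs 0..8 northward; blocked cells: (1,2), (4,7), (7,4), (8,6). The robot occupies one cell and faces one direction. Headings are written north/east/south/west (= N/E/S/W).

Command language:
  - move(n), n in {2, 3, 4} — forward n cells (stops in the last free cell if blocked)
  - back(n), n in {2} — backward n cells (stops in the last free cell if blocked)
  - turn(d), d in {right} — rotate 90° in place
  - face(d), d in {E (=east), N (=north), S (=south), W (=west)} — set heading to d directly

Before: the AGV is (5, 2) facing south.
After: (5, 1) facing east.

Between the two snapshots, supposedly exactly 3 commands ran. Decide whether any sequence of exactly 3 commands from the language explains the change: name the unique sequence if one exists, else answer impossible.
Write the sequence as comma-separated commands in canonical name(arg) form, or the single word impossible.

back(2), move(3), face(E)

key: cell and facing (now E) both changed — the 3 commands mix motion and turning
from: (5, 2) facing south
[1] after back(2): (5, 4) facing south
[2] after move(3): (5, 1) facing south
[3] after face(E): (5, 1) facing east
all 729 alternatives checked — unique.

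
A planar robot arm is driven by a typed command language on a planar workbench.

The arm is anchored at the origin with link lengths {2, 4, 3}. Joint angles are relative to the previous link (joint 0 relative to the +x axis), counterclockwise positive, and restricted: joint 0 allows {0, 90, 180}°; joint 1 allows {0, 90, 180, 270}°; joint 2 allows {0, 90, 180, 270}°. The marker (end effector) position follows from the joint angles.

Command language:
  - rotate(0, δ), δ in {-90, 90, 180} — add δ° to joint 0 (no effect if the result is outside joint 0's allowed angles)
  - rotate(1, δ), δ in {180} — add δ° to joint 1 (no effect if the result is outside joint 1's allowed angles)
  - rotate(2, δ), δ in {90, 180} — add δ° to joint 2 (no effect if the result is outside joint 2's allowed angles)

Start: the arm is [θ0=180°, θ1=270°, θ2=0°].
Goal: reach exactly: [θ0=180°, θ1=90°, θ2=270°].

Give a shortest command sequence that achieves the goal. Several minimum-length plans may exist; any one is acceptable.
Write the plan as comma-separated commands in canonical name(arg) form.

begin: [θ0=180°, θ1=270°, θ2=0°]
t=1 rotate(2, 90) ⇒ [θ0=180°, θ1=270°, θ2=90°]
t=2 rotate(2, 180) ⇒ [θ0=180°, θ1=270°, θ2=270°]
t=3 rotate(1, 180) ⇒ [θ0=180°, θ1=90°, θ2=270°]
shorter routes all fall short; 3 is best.

rotate(2, 90), rotate(2, 180), rotate(1, 180)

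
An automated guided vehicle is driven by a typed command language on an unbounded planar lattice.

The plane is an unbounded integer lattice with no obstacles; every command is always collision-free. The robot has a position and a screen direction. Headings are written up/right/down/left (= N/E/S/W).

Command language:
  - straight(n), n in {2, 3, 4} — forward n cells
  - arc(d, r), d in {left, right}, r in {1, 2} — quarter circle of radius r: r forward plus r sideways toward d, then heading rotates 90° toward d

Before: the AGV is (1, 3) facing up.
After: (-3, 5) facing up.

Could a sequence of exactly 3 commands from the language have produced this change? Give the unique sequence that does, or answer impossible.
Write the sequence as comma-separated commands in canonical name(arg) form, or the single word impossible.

arc(left, 1), straight(2), arc(right, 1)

key: running arc(right, 1) before arc(left, 1) would end elsewhere — order is forced
t0: (1, 3) facing up
[1] after arc(left, 1): (0, 4) facing left
[2] after straight(2): (-2, 4) facing left
[3] after arc(right, 1): (-3, 5) facing up
no rival 3-sequence matches.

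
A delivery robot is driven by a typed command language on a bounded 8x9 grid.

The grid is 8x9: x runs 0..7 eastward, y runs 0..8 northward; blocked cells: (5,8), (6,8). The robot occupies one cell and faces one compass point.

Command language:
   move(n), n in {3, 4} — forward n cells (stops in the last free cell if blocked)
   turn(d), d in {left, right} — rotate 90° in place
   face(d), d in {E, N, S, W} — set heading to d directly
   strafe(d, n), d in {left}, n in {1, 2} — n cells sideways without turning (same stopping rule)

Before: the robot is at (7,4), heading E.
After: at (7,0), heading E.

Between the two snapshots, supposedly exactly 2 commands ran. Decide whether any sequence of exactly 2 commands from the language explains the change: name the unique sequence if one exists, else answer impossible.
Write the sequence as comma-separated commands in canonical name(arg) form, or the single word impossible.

impossible

all 100 sequences checked — none match.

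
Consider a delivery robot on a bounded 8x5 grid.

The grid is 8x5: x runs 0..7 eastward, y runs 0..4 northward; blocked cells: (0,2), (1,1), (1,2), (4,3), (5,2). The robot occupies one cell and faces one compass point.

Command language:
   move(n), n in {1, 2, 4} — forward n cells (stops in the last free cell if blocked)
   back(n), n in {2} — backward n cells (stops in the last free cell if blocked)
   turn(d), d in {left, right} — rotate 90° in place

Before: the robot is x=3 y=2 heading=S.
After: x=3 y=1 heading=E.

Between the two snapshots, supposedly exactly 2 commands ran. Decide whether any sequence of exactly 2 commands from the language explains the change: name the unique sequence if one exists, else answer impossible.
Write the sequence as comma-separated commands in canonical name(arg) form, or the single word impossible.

move(1), turn(left)

key: running turn(left) before move(1) would end elsewhere — order is forced
start: x=3 y=2 heading=S
1. move(1) → x=3 y=1 heading=S
2. turn(left) → x=3 y=1 heading=E
no rival 2-sequence matches.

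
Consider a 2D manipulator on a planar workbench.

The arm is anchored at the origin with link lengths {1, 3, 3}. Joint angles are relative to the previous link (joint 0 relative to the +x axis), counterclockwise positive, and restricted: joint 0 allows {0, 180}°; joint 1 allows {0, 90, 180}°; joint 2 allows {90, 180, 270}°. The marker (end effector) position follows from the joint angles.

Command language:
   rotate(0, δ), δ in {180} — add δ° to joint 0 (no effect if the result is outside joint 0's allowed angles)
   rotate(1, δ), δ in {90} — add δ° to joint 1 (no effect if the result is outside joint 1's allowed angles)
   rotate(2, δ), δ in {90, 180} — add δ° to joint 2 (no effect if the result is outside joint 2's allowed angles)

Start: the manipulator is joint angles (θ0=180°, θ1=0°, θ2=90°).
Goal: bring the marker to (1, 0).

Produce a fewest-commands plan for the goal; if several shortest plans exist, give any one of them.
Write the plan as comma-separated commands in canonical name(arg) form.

t0: joint angles (θ0=180°, θ1=0°, θ2=90°)
step 1 (rotate(2, 90)): joint angles (θ0=180°, θ1=0°, θ2=180°)
step 2 (rotate(0, 180)): joint angles (θ0=0°, θ1=0°, θ2=180°)
minimal: 2 command(s), checked below 2.

rotate(2, 90), rotate(0, 180)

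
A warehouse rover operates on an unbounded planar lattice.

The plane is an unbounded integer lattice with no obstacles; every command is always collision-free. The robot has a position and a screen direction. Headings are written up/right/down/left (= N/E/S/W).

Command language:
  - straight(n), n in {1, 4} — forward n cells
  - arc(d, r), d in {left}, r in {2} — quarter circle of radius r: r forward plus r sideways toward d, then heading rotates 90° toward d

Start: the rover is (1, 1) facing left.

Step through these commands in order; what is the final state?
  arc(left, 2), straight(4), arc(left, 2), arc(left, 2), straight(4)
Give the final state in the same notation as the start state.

(3, -1) facing up

initial: (1, 1) facing left
t=1 arc(left, 2) ⇒ (-1, -1) facing down
t=2 straight(4) ⇒ (-1, -5) facing down
t=3 arc(left, 2) ⇒ (1, -7) facing right
t=4 arc(left, 2) ⇒ (3, -5) facing up
t=5 straight(4) ⇒ (3, -1) facing up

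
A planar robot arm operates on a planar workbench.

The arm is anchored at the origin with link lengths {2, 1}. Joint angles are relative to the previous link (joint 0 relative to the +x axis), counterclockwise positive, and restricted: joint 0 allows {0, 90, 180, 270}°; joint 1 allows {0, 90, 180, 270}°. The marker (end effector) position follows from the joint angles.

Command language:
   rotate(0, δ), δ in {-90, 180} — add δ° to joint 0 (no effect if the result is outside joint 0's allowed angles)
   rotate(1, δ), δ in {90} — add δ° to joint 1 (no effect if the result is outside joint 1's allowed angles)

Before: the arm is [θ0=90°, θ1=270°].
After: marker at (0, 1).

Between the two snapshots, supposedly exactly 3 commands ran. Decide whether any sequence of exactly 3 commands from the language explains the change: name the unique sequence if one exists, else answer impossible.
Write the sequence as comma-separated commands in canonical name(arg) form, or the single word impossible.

rotate(1, 90), rotate(1, 90), rotate(1, 90)

t0: [θ0=90°, θ1=270°]
t=1 rotate(1, 90) ⇒ [θ0=90°, θ1=0°]
t=2 rotate(1, 90) ⇒ [θ0=90°, θ1=90°]
t=3 rotate(1, 90) ⇒ [θ0=90°, θ1=180°]
all 27 alternatives checked — unique.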